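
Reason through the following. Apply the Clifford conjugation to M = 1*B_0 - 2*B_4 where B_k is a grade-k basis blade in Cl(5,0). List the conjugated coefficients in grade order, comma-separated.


Clifford conjugate sign for grade k: (-1)^(k(k+1)/2)
Grade 0: (-1)^(0*1/2) = (-1)^0 = 1, coeff 1 -> 1
Grade 4: (-1)^(4*5/2) = (-1)^10 = 1, coeff -2 -> -2
Conjugated coefficients: 1, -2


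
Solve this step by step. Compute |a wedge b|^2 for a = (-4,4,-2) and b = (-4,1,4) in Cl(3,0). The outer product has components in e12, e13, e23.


a wedge b = (a1*b2 - a2*b1)*e12 + (a1*b3 - a3*b1)*e13 + (a2*b3 - a3*b2)*e23
e12 coeff: (-4)*1 - 4*(-4) = -4 - (-16) = 12
e13 coeff: (-4)*4 - (-2)*(-4) = -16 - 8 = -24
e23 coeff: 4*4 - (-2)*1 = 16 - (-2) = 18
|a wedge b|^2 = 12^2 + (-24)^2 + 18^2
= 144 + 576 + 324
= 1044


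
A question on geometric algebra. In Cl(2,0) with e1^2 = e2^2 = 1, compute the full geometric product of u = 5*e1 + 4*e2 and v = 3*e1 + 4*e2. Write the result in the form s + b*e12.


Expand: (5*e1 + 4*e2)(3*e1 + 4*e2)
= 5*3*e1e1 + 5*4*e1e2 + 4*3*e2e1 + 4*4*e2e2
Using e1^2 = e2^2 = 1, e2e1 = -e1e2:
Scalar part s = 5*3 + 4*4 = 15 + 16 = 31
Bivector part b = 5*4 - 4*3 = 20 - 12 = 8
uv = 31 + 8*e12


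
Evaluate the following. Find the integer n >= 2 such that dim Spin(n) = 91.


dim Spin(n) = dim so(n) = n(n-1)/2.
Solve n(n-1)/2 = 91, i.e. n^2 - n - 182 = 0.
Discriminant = 1 + 8*91 = 729
n = (1 + sqrt(729))/2 = (1 + 27)/2 = 14


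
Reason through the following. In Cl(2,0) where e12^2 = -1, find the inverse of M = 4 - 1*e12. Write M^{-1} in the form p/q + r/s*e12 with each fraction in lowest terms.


M = 4 - 1*e12, where e12^2 = -1.
Since M commutes with its reverse ~M = a - b*e12, M * ~M = a^2 - b^2*e12^2 = a^2 + b^2.
So M^{-1} = ~M / (a^2 + b^2) = (a - b*e12)/(a^2 + b^2).
a^2 + b^2 = 16 + 1 = 17
Scalar part = 4/17 = 4/17
Bivector coeff = 1/17 = 1/17
M^{-1} = 4/17 + 1/17*e12


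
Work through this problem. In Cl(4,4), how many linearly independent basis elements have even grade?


Even subalgebra dimension = 2^(n-1)
n = 4 + 4 = 8
2^(8 - 1) = 2^7 = 128
Verification: sum of C(8,k) for even k = 1 + 28 + 70 + 28 + 1 = 128
Result = 128


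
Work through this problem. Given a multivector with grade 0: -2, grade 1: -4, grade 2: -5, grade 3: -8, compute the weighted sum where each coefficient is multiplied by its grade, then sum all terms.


Grade-weighted sum = sum of grade_k * coefficient_k
0*(-2) = 0
1*(-4) = -4
2*(-5) = -10
3*(-8) = -24
Total = 0 + (-4) + (-10) + (-24) = -38


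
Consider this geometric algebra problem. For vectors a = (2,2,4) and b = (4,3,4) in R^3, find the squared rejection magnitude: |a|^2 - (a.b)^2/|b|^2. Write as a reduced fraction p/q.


|a|^2 = 2^2 + 2^2 + 4^2 = 24
|b|^2 = 4^2 + 3^2 + 4^2 = 41
a . b = 2*4 + 2*3 + 4*4 = 30
(a.b)^2 = 30^2 = 900
|rej|^2 = 24 - 900/41
= (984 - 900)/41
= 84/41
In lowest terms: 84/41


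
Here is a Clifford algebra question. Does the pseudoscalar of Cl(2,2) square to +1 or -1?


The pseudoscalar I = e1...e_n (product of all n generators) of Cl(p,q) satisfies I^2 = (-1)^(q + n(n-1)/2).
p = 2, q = 2, n = p + q = 4
n(n-1)/2 = 4 * 3 / 2 = 6
Exponent = q + n(n-1)/2 = 2 + 6 = 8
I^2 = (-1)^8 = +1


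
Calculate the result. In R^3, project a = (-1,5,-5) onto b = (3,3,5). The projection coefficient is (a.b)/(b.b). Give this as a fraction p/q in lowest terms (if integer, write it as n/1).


Projection coefficient = (a . b) / (b . b)
a . b = (-1)*3 + 5*3 + (-5)*5
= -3 + 15 + (-25) = -13
b . b = 3^2 + 3^2 + 5^2
= 9 + 9 + 25 = 43
Coefficient = -13/43
In lowest terms: -13/43


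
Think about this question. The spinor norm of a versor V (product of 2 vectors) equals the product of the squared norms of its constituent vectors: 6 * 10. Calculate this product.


Spinor norm N(V) = |v1|^2 * |v2|^2 * ... * |v2|^2
= 6 * 10
Running product: 6, 60
N(V) = 60


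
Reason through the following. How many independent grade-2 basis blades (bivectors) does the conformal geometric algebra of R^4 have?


The conformal model of R^4 uses Cl(5,1) with m = 4 + 2 = 6 generators.
Number of grade-2 blades = C(m, 2) = C(6, 2)
= 6*5/2 = 15


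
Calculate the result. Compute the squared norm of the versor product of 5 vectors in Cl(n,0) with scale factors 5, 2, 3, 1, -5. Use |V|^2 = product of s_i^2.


Each vector v_i has |v_i|^2 = s_i^2
Squared scales: 5^2 = 25, 2^2 = 4, 3^2 = 9, 1^2 = 1, (-5)^2 = 25
|V|^2 = 25 * 4 * 9 * 1 * 25
= 22500


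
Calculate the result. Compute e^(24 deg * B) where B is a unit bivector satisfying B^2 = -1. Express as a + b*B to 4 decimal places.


For a unit bivector B with B^2 = -1, the exponential series gives
e^(theta*B) = cos(theta) + sin(theta)*B (the GA analogue of Euler's formula).
theta = 24 degrees = 0.418879 rad
cos(24 deg) = 0.9135
sin(24 deg) = 0.4067
exp(theta*B) = 0.9135 + 0.4067*B


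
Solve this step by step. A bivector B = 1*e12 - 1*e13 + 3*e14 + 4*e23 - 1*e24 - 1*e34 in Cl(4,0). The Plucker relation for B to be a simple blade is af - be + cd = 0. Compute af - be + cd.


Plucker relation: af - be + cd
a*f = 1*(-1) = -1
b*e = (-1)*(-1) = 1
c*d = 3*4 = 12
af - be + cd = -1 - 1 + 12
= 10


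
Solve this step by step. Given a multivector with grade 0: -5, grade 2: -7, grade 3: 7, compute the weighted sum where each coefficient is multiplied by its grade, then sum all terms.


Grade-weighted sum = sum of grade_k * coefficient_k
0*(-5) = 0
2*(-7) = -14
3*7 = 21
Total = 0 + (-14) + 21 = 7


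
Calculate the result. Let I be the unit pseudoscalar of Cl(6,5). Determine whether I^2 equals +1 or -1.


The pseudoscalar I = e1...e_n (product of all n generators) of Cl(p,q) satisfies I^2 = (-1)^(q + n(n-1)/2).
p = 6, q = 5, n = p + q = 11
n(n-1)/2 = 11 * 10 / 2 = 55
Exponent = q + n(n-1)/2 = 5 + 55 = 60
I^2 = (-1)^60 = +1


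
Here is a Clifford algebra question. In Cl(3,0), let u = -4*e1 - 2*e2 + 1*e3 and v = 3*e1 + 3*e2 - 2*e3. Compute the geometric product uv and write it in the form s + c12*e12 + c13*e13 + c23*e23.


In Cl(3,0): e_i^2 = 1, e_ie_j = -e_je_i for i != j.
Scalar part = u . v = (-4)*3 + (-2)*3 + 1*(-2)
= -12 + (-6) + (-2) = -20
e12 coeff = (-4)*3 - (-2)*3 = -12 - (-6) = -6
e13 coeff = (-4)*(-2) - 1*3 = 8 - 3 = 5
e23 coeff = (-2)*(-2) - 1*3 = 4 - 3 = 1
uv = -20 - 6*e12 + 5*e13 + 1*e23


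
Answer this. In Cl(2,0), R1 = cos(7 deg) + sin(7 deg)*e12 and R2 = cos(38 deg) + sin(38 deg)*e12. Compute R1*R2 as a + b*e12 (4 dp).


Same-plane rotors commute and their half-angles add:
R1*R2 = cos(a1 + a2) + sin(a1 + a2)*e12.
a1 + a2 = 7 + 38 = 45 deg
cos(45 deg) = 0.7071
sin(45 deg) = 0.7071
R1*R2 = 0.7071 + 0.7071*e12


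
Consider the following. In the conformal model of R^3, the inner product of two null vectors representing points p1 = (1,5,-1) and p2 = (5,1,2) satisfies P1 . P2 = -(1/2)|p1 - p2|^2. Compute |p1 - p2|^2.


p1 - p2 = (-4, 4, -3)
|p1 - p2|^2 = (-4)^2 + 4^2 + (-3)^2
= 16 + 16 + 9
= 41


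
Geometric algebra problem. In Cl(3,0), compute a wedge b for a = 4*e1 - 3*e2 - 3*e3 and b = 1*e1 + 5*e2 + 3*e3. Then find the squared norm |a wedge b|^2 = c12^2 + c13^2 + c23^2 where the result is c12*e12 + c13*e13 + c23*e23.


a wedge b = (a1*b2 - a2*b1)*e12 + (a1*b3 - a3*b1)*e13 + (a2*b3 - a3*b2)*e23
e12 coeff: 4*5 - (-3)*1 = 20 - (-3) = 23
e13 coeff: 4*3 - (-3)*1 = 12 - (-3) = 15
e23 coeff: (-3)*3 - (-3)*5 = -9 - (-15) = 6
|a wedge b|^2 = 23^2 + 15^2 + 6^2
= 529 + 225 + 36
= 790


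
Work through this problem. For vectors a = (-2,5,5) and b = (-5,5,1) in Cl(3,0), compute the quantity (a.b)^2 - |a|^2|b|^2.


a . b = (-2)*(-5) + 5*5 + 5*1
= 10 + 25 + 5 = 40
|a|^2 = (-2)^2 + 5^2 + 5^2 = 54
|b|^2 = (-5)^2 + 5^2 + 1^2 = 51
(a.b)^2 = 40^2 = 1600
|a|^2 * |b|^2 = 54 * 51 = 2754
Result = 1600 - 2754 = -1154


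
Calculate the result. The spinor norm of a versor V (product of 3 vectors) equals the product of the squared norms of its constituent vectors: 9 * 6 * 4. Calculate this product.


Spinor norm N(V) = |v1|^2 * |v2|^2 * ... * |v3|^2
= 9 * 6 * 4
Running product: 9, 54, 216
N(V) = 216


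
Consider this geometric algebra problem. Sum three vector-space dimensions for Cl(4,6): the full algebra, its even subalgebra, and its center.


n = 4 + 6 = 10
Total dim = 2^10 = 1024
Even subalgebra dim = 2^9 = 512
n is even, so center dim = 1
Sum = 1024 + 512 + 1 = 1537


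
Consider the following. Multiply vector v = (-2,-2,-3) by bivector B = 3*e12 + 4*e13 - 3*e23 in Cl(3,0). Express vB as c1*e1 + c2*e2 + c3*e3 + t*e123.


vB has grade-1 (vector) and grade-3 (trivector) parts: vB = (v _| B) + (v ^ B).
Vector part <vB>_1:
  e1: -v2*b12 - v3*b13 = -(-2)*(3) - (-3)*(4) = 18
  e2: v1*b12 - v3*b23 = (-2)*(3) - (-3)*(-3) = -15
  e3: v1*b13 + v2*b23 = (-2)*(4) + (-2)*(-3) = -2
Trivector part <vB>_3:
  e123: v1*b23 - v2*b13 + v3*b12 = (-2)*(-3) - (-2)*(4) + (-3)*(3) = 5
vB = 18*e1 - 15*e2 - 2*e3 + 5*e123


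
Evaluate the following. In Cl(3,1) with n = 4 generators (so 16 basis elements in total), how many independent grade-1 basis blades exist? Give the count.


Number of grade-k basis blades in Cl(p,q) with n = p + q is C(n, k).
n = 3 + 1 = 4
C(4, 1) = 4! / (1! * 3!)
= 24 / (1 * 6)
= 4


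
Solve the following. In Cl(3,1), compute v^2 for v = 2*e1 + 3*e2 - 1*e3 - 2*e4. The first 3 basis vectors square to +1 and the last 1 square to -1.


v^2 = sum of c_i^2 * e_i^2
Positive signature terms (e_i^2 = +1): 2^2 + 3^2 + (-1)^2 = 14
Negative signature terms (e_j^2 = -1): (-2)^2 = 4
v^2 = 14 - 4 = 10


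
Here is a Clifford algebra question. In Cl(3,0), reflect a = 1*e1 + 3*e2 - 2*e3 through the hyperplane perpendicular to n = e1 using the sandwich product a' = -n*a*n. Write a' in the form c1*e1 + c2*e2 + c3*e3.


Reflection formula: a' = -n*a*n, with n = e1 (unit vector, n^2 = 1).
For reflection through hyperplane perp to e1:
The component along e1 flips sign, others stay.
a = (1, 3, -2)
a' = (-1, 3, -2)
a' = -1*e1 + 3*e2 - 2*e3


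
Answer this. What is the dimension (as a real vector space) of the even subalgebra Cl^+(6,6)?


Even subalgebra dimension = 2^(n-1)
n = 6 + 6 = 12
2^(12 - 1) = 2^11 = 2048
Verification: sum of C(12,k) for even k = 1 + 66 + 495 + 924 + 495 + 66 + 1 = 2048
Result = 2048


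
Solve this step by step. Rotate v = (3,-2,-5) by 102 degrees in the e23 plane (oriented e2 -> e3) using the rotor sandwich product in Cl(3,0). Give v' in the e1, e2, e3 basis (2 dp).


Rotor R = cos(51deg) - sin(51deg)*e23
Rotation angle theta = 2 * 51 = 102 degrees in the e23 plane (e2 -> e3).
The component perpendicular to the plane (e1) is invariant: v'_1 = v1 = 3.00
cos(102deg) = -0.2079, sin(102deg) = 0.9781
v'_2 = v2*cos(theta) - v3*sin(theta) = -2*(-0.2079) - (-5)*0.9781 = 5.31
v'_3 = v2*sin(theta) + v3*cos(theta) = -2*0.9781 + (-5)*(-0.2079) = -0.92
v' = 3.00*e1 + 5.31*e2 - 0.92*e3


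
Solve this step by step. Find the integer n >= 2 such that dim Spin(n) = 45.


dim Spin(n) = dim so(n) = n(n-1)/2.
Solve n(n-1)/2 = 45, i.e. n^2 - n - 90 = 0.
Discriminant = 1 + 8*45 = 361
n = (1 + sqrt(361))/2 = (1 + 19)/2 = 10


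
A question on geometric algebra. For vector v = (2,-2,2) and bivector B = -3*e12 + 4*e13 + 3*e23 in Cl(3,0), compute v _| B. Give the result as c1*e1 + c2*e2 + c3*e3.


Left contraction v _| B = <vB>_1 (grade-1 part of the geometric product vB).
Using e1_|e12 = e2, e2_|e12 = -e1, e1_|e13 = e3, e3_|e13 = -e1, e2_|e23 = e3, e3_|e23 = -e2:
e1 coeff: -v2*b12 - v3*b13 = -(-2)*(-3) - (2)*(4) = -14
e2 coeff: v1*b12 - v3*b23 = (2)*(-3) - (2)*(3) = -12
e3 coeff: v1*b13 + v2*b23 = (2)*(4) + (-2)*(3) = 2
v _| B = -14*e1 - 12*e2 + 2*e3


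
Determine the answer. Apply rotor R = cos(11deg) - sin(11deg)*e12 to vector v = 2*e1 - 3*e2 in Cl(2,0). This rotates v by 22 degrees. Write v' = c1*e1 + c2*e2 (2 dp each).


Rotor R = cos(11deg) - sin(11deg)*e12
Rotation angle theta = 2 * 11 = 22 degrees
v' = R*v*~R rotates v by theta.
cos(22deg) = 0.9272, sin(22deg) = 0.3746
v'_1 = 2*cos(22deg) - (-3)*sin(22deg)
= 2*0.9272 - (-3)*0.3746
= 2.98
v'_2 = 2*sin(22deg) + (-3)*cos(22deg)
= 2*0.3746 + (-3)*0.9272
= -2.03
v' = 2.98*e1 - 2.03*e2


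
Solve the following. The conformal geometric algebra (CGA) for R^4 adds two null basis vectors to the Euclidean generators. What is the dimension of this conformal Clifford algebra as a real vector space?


The conformal model of R^4 uses Cl(5,1): the 4 Euclidean generators plus two extra orthogonal generators e+ (e+^2 = +1) and e- (e-^2 = -1), from which the null vectors e0, einf are built.
Number of generators m = 4 + 2 = 6.
dim Cl(p,q) = 2^m = 2^6 = 64


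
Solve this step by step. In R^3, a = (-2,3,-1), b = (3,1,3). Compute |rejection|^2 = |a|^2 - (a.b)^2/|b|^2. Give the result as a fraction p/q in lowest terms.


|a|^2 = (-2)^2 + 3^2 + (-1)^2 = 14
|b|^2 = 3^2 + 1^2 + 3^2 = 19
a . b = (-2)*3 + 3*1 + (-1)*3 = -6
(a.b)^2 = (-6)^2 = 36
|rej|^2 = 14 - 36/19
= (266 - 36)/19
= 230/19
In lowest terms: 230/19


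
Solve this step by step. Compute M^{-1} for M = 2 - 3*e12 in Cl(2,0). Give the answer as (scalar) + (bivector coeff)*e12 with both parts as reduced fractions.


M = 2 - 3*e12, where e12^2 = -1.
Since M commutes with its reverse ~M = a - b*e12, M * ~M = a^2 - b^2*e12^2 = a^2 + b^2.
So M^{-1} = ~M / (a^2 + b^2) = (a - b*e12)/(a^2 + b^2).
a^2 + b^2 = 4 + 9 = 13
Scalar part = 2/13 = 2/13
Bivector coeff = 3/13 = 3/13
M^{-1} = 2/13 + 3/13*e12


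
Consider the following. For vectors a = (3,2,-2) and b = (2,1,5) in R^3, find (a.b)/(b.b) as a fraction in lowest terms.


Projection coefficient = (a . b) / (b . b)
a . b = 3*2 + 2*1 + (-2)*5
= 6 + 2 + (-10) = -2
b . b = 2^2 + 1^2 + 5^2
= 4 + 1 + 25 = 30
Coefficient = -2/30
In lowest terms: -1/15


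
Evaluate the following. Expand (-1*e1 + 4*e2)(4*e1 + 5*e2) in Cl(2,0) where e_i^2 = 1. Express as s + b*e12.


Expand: (-1*e1 + 4*e2)(4*e1 + 5*e2)
= (-1)*4*e1e1 + (-1)*5*e1e2 + 4*4*e2e1 + 4*5*e2e2
Using e1^2 = e2^2 = 1, e2e1 = -e1e2:
Scalar part s = (-1)*4 + 4*5 = -4 + 20 = 16
Bivector part b = (-1)*5 - 4*4 = -5 - 16 = -21
uv = 16 - 21*e12


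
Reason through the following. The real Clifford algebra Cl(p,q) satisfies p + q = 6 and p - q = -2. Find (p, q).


We need p + q = 6 and p - q = -2.
Adding: 2p = 6 + (-2) = 4, so p = 2.
Then q = 6 - 2 = 4.
(p, q) = (2, 4)


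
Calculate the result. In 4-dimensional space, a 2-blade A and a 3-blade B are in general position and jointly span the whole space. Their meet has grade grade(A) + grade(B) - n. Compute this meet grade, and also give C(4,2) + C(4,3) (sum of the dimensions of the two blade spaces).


Meet grade = grade(A) + grade(B) - n
= 2 + 3 - 4 = 1
C(4,2) = 6
C(4,3) = 4
dim_A + dim_B = 6 + 4 = 10


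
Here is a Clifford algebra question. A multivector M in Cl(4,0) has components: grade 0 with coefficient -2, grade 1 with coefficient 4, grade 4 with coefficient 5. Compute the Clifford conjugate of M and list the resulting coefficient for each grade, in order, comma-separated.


Clifford conjugate sign for grade k: (-1)^(k(k+1)/2)
Grade 0: (-1)^(0*1/2) = (-1)^0 = 1, coeff -2 -> -2
Grade 1: (-1)^(1*2/2) = (-1)^1 = -1, coeff 4 -> -4
Grade 4: (-1)^(4*5/2) = (-1)^10 = 1, coeff 5 -> 5
Conjugated coefficients: -2, -4, 5


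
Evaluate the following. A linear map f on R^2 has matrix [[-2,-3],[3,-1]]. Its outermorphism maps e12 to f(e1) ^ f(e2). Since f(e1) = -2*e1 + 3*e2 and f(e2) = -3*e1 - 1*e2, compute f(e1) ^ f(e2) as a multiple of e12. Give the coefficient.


The outermorphism of a linear map f sends e1^e2 to f(e1)^f(e2).
f(e1) = -2*e1 + 3*e2
f(e2) = -3*e1 - 1*e2
f(e1) ^ f(e2) = (-2*e1 + 3*e2) ^ (-3*e1 - 1*e2)
= (-2)*(-1)*e12 + 3*(-3)*e21
= (2 - (-9))*e12
= 11*e12
Coefficient = 11


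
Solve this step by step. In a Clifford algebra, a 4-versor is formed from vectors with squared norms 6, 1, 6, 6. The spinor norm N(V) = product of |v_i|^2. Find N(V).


Spinor norm N(V) = |v1|^2 * |v2|^2 * ... * |v4|^2
= 6 * 1 * 6 * 6
Running product: 6, 6, 36, 216
N(V) = 216


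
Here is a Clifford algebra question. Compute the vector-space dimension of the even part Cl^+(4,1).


Even subalgebra dimension = 2^(n-1)
n = 4 + 1 = 5
2^(5 - 1) = 2^4 = 16
Verification: sum of C(5,k) for even k = 1 + 10 + 5 = 16
Result = 16


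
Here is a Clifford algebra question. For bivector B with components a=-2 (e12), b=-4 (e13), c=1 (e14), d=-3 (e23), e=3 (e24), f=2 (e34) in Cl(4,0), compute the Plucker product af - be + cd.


Plucker relation: af - be + cd
a*f = (-2)*2 = -4
b*e = (-4)*3 = -12
c*d = 1*(-3) = -3
af - be + cd = -4 - (-12) + (-3)
= 5


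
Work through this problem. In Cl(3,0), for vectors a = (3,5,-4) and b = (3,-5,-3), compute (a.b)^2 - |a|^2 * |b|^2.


a . b = 3*3 + 5*(-5) + (-4)*(-3)
= 9 + (-25) + 12 = -4
|a|^2 = 3^2 + 5^2 + (-4)^2 = 50
|b|^2 = 3^2 + (-5)^2 + (-3)^2 = 43
(a.b)^2 = (-4)^2 = 16
|a|^2 * |b|^2 = 50 * 43 = 2150
Result = 16 - 2150 = -2134


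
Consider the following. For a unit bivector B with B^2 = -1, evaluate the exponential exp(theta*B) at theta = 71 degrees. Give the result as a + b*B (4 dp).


For a unit bivector B with B^2 = -1, the exponential series gives
e^(theta*B) = cos(theta) + sin(theta)*B (the GA analogue of Euler's formula).
theta = 71 degrees = 1.239184 rad
cos(71 deg) = 0.3256
sin(71 deg) = 0.9455
exp(theta*B) = 0.3256 + 0.9455*B


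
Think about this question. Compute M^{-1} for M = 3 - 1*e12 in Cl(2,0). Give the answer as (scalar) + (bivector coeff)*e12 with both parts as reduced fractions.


M = 3 - 1*e12, where e12^2 = -1.
Since M commutes with its reverse ~M = a - b*e12, M * ~M = a^2 - b^2*e12^2 = a^2 + b^2.
So M^{-1} = ~M / (a^2 + b^2) = (a - b*e12)/(a^2 + b^2).
a^2 + b^2 = 9 + 1 = 10
Scalar part = 3/10 = 3/10
Bivector coeff = 1/10 = 1/10
M^{-1} = 3/10 + 1/10*e12


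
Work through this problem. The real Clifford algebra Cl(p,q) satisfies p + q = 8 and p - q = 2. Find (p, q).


We need p + q = 8 and p - q = 2.
Adding: 2p = 8 + 2 = 10, so p = 5.
Then q = 8 - 5 = 3.
(p, q) = (5, 3)


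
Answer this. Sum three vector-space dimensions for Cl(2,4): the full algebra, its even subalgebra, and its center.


n = 2 + 4 = 6
Total dim = 2^6 = 64
Even subalgebra dim = 2^5 = 32
n is even, so center dim = 1
Sum = 64 + 32 + 1 = 97


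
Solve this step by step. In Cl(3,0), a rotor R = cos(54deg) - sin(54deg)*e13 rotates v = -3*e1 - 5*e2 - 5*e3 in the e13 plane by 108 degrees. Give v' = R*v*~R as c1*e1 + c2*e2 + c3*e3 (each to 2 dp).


Rotor R = cos(54deg) - sin(54deg)*e13
Rotation angle theta = 2 * 54 = 108 degrees in the e13 plane (e1 -> e3).
The component perpendicular to the plane (e2) is invariant: v'_2 = v2 = -5.00
cos(108deg) = -0.3090, sin(108deg) = 0.9511
v'_1 = v1*cos(theta) - v3*sin(theta) = -3*(-0.3090) - (-5)*0.9511 = 5.68
v'_3 = v1*sin(theta) + v3*cos(theta) = -3*0.9511 + (-5)*(-0.3090) = -1.31
v' = 5.68*e1 - 5.00*e2 - 1.31*e3


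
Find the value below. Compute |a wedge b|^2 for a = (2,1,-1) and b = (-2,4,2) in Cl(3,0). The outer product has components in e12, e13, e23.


a wedge b = (a1*b2 - a2*b1)*e12 + (a1*b3 - a3*b1)*e13 + (a2*b3 - a3*b2)*e23
e12 coeff: 2*4 - 1*(-2) = 8 - (-2) = 10
e13 coeff: 2*2 - (-1)*(-2) = 4 - 2 = 2
e23 coeff: 1*2 - (-1)*4 = 2 - (-4) = 6
|a wedge b|^2 = 10^2 + 2^2 + 6^2
= 100 + 4 + 36
= 140


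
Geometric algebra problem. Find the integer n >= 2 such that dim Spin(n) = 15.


dim Spin(n) = dim so(n) = n(n-1)/2.
Solve n(n-1)/2 = 15, i.e. n^2 - n - 30 = 0.
Discriminant = 1 + 8*15 = 121
n = (1 + sqrt(121))/2 = (1 + 11)/2 = 6


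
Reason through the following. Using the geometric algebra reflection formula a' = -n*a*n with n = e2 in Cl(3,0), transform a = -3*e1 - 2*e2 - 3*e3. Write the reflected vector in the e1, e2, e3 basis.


Reflection formula: a' = -n*a*n, with n = e2 (unit vector, n^2 = 1).
For reflection through hyperplane perp to e2:
The component along e2 flips sign, others stay.
a = (-3, -2, -3)
a' = (-3, 2, -3)
a' = -3*e1 + 2*e2 - 3*e3


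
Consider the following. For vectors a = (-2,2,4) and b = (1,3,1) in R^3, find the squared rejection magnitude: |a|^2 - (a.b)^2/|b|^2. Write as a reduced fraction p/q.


|a|^2 = (-2)^2 + 2^2 + 4^2 = 24
|b|^2 = 1^2 + 3^2 + 1^2 = 11
a . b = (-2)*1 + 2*3 + 4*1 = 8
(a.b)^2 = 8^2 = 64
|rej|^2 = 24 - 64/11
= (264 - 64)/11
= 200/11
In lowest terms: 200/11


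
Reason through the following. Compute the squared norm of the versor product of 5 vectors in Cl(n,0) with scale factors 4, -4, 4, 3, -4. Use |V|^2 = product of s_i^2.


Each vector v_i has |v_i|^2 = s_i^2
Squared scales: 4^2 = 16, (-4)^2 = 16, 4^2 = 16, 3^2 = 9, (-4)^2 = 16
|V|^2 = 16 * 16 * 16 * 9 * 16
= 589824


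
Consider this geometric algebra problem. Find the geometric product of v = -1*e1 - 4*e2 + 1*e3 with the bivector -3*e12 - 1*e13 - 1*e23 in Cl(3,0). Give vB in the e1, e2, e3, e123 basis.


vB has grade-1 (vector) and grade-3 (trivector) parts: vB = (v _| B) + (v ^ B).
Vector part <vB>_1:
  e1: -v2*b12 - v3*b13 = -(-4)*(-3) - (1)*(-1) = -11
  e2: v1*b12 - v3*b23 = (-1)*(-3) - (1)*(-1) = 4
  e3: v1*b13 + v2*b23 = (-1)*(-1) + (-4)*(-1) = 5
Trivector part <vB>_3:
  e123: v1*b23 - v2*b13 + v3*b12 = (-1)*(-1) - (-4)*(-1) + (1)*(-3) = -6
vB = -11*e1 + 4*e2 + 5*e3 - 6*e123


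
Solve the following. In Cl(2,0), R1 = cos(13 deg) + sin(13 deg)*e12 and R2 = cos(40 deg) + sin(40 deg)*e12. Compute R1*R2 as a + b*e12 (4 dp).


Same-plane rotors commute and their half-angles add:
R1*R2 = cos(a1 + a2) + sin(a1 + a2)*e12.
a1 + a2 = 13 + 40 = 53 deg
cos(53 deg) = 0.6018
sin(53 deg) = 0.7986
R1*R2 = 0.6018 + 0.7986*e12


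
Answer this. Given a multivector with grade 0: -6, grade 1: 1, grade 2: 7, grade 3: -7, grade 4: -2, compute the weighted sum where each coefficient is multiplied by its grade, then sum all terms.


Grade-weighted sum = sum of grade_k * coefficient_k
0*(-6) = 0
1*1 = 1
2*7 = 14
3*(-7) = -21
4*(-2) = -8
Total = 0 + 1 + 14 + (-21) + (-8) = -14


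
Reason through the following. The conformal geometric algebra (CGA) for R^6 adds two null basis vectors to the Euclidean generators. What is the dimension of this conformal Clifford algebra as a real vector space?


The conformal model of R^6 uses Cl(7,1): the 6 Euclidean generators plus two extra orthogonal generators e+ (e+^2 = +1) and e- (e-^2 = -1), from which the null vectors e0, einf are built.
Number of generators m = 6 + 2 = 8.
dim Cl(p,q) = 2^m = 2^8 = 256


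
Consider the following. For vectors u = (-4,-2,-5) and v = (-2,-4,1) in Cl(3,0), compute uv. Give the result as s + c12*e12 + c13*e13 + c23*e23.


In Cl(3,0): e_i^2 = 1, e_ie_j = -e_je_i for i != j.
Scalar part = u . v = (-4)*(-2) + (-2)*(-4) + (-5)*1
= 8 + 8 + (-5) = 11
e12 coeff = (-4)*(-4) - (-2)*(-2) = 16 - 4 = 12
e13 coeff = (-4)*1 - (-5)*(-2) = -4 - 10 = -14
e23 coeff = (-2)*1 - (-5)*(-4) = -2 - 20 = -22
uv = 11 + 12*e12 - 14*e13 - 22*e23


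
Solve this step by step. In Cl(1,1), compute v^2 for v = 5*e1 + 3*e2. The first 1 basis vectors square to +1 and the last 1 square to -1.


v^2 = sum of c_i^2 * e_i^2
Positive signature terms (e_i^2 = +1): 5^2 = 25
Negative signature terms (e_j^2 = -1): 3^2 = 9
v^2 = 25 - 9 = 16


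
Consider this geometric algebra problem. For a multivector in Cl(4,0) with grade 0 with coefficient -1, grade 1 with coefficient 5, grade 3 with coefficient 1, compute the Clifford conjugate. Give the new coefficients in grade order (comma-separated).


Clifford conjugate sign for grade k: (-1)^(k(k+1)/2)
Grade 0: (-1)^(0*1/2) = (-1)^0 = 1, coeff -1 -> -1
Grade 1: (-1)^(1*2/2) = (-1)^1 = -1, coeff 5 -> -5
Grade 3: (-1)^(3*4/2) = (-1)^6 = 1, coeff 1 -> 1
Conjugated coefficients: -1, -5, 1


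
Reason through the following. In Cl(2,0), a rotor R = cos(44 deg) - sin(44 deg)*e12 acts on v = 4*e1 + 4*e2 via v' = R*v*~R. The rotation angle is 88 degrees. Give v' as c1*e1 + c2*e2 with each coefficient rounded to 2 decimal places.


Rotor R = cos(44deg) - sin(44deg)*e12
Rotation angle theta = 2 * 44 = 88 degrees
v' = R*v*~R rotates v by theta.
cos(88deg) = 0.0349, sin(88deg) = 0.9994
v'_1 = 4*cos(88deg) - 4*sin(88deg)
= 4*0.0349 - 4*0.9994
= -3.86
v'_2 = 4*sin(88deg) + 4*cos(88deg)
= 4*0.9994 + 4*0.0349
= 4.14
v' = -3.86*e1 + 4.14*e2


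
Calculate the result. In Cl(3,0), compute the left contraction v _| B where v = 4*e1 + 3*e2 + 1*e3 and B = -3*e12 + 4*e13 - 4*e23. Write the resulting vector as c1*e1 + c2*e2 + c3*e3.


Left contraction v _| B = <vB>_1 (grade-1 part of the geometric product vB).
Using e1_|e12 = e2, e2_|e12 = -e1, e1_|e13 = e3, e3_|e13 = -e1, e2_|e23 = e3, e3_|e23 = -e2:
e1 coeff: -v2*b12 - v3*b13 = -(3)*(-3) - (1)*(4) = 5
e2 coeff: v1*b12 - v3*b23 = (4)*(-3) - (1)*(-4) = -8
e3 coeff: v1*b13 + v2*b23 = (4)*(4) + (3)*(-4) = 4
v _| B = 5*e1 - 8*e2 + 4*e3


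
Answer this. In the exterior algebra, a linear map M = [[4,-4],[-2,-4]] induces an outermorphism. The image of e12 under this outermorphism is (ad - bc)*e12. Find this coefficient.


The outermorphism of a linear map f sends e1^e2 to f(e1)^f(e2).
f(e1) = 4*e1 - 2*e2
f(e2) = -4*e1 - 4*e2
f(e1) ^ f(e2) = (4*e1 - 2*e2) ^ (-4*e1 - 4*e2)
= 4*(-4)*e12 + (-2)*(-4)*e21
= (-16 - 8)*e12
= -24*e12
Coefficient = -24


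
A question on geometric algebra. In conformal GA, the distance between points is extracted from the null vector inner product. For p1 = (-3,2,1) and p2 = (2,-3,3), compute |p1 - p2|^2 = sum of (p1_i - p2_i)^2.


p1 - p2 = (-5, 5, -2)
|p1 - p2|^2 = (-5)^2 + 5^2 + (-2)^2
= 25 + 25 + 4
= 54


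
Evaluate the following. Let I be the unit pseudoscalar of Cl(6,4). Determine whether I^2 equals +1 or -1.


The pseudoscalar I = e1...e_n (product of all n generators) of Cl(p,q) satisfies I^2 = (-1)^(q + n(n-1)/2).
p = 6, q = 4, n = p + q = 10
n(n-1)/2 = 10 * 9 / 2 = 45
Exponent = q + n(n-1)/2 = 4 + 45 = 49
I^2 = (-1)^49 = -1


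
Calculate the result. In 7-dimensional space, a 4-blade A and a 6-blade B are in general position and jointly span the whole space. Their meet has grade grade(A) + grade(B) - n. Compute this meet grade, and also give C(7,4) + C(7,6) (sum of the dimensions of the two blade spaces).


Meet grade = grade(A) + grade(B) - n
= 4 + 6 - 7 = 3
C(7,4) = 35
C(7,6) = 7
dim_A + dim_B = 35 + 7 = 42


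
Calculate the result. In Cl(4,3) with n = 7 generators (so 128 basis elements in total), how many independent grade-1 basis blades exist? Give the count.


Number of grade-k basis blades in Cl(p,q) with n = p + q is C(n, k).
n = 4 + 3 = 7
C(7, 1) = 7! / (1! * 6!)
= 5040 / (1 * 720)
= 7


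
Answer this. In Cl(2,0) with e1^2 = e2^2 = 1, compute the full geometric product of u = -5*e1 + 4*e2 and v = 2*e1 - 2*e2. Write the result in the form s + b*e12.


Expand: (-5*e1 + 4*e2)(2*e1 - 2*e2)
= (-5)*2*e1e1 + (-5)*(-2)*e1e2 + 4*2*e2e1 + 4*(-2)*e2e2
Using e1^2 = e2^2 = 1, e2e1 = -e1e2:
Scalar part s = (-5)*2 + 4*(-2) = -10 + (-8) = -18
Bivector part b = (-5)*(-2) - 4*2 = 10 - 8 = 2
uv = -18 + 2*e12


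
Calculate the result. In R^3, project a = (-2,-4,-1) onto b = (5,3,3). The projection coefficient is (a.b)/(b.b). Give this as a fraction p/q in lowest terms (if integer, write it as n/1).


Projection coefficient = (a . b) / (b . b)
a . b = (-2)*5 + (-4)*3 + (-1)*3
= -10 + (-12) + (-3) = -25
b . b = 5^2 + 3^2 + 3^2
= 25 + 9 + 9 = 43
Coefficient = -25/43
In lowest terms: -25/43


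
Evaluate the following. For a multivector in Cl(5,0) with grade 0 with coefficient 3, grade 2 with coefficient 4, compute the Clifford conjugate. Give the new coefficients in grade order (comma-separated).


Clifford conjugate sign for grade k: (-1)^(k(k+1)/2)
Grade 0: (-1)^(0*1/2) = (-1)^0 = 1, coeff 3 -> 3
Grade 2: (-1)^(2*3/2) = (-1)^3 = -1, coeff 4 -> -4
Conjugated coefficients: 3, -4


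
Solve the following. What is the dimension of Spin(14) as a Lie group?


Spin(n) double-covers SO(n); both have Lie algebra so(n) of dimension n(n-1)/2.
n = 14
n(n-1) = 14 * 13 = 182
dim Spin(14) = 182/2 = 91


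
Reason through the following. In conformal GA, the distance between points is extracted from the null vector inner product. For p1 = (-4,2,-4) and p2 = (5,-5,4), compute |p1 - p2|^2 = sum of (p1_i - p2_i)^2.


p1 - p2 = (-9, 7, -8)
|p1 - p2|^2 = (-9)^2 + 7^2 + (-8)^2
= 81 + 49 + 64
= 194


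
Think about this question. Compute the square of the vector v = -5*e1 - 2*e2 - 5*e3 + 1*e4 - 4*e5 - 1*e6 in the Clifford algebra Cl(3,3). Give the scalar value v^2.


v^2 = sum of c_i^2 * e_i^2
Positive signature terms (e_i^2 = +1): (-5)^2 + (-2)^2 + (-5)^2 = 54
Negative signature terms (e_j^2 = -1): 1^2 + (-4)^2 + (-1)^2 = 18
v^2 = 54 - 18 = 36


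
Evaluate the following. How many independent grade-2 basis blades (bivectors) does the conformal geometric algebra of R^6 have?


The conformal model of R^6 uses Cl(7,1) with m = 6 + 2 = 8 generators.
Number of grade-2 blades = C(m, 2) = C(8, 2)
= 8*7/2 = 28


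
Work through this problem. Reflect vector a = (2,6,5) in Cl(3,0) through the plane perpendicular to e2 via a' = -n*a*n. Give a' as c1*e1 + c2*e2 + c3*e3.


Reflection formula: a' = -n*a*n, with n = e2 (unit vector, n^2 = 1).
For reflection through hyperplane perp to e2:
The component along e2 flips sign, others stay.
a = (2, 6, 5)
a' = (2, -6, 5)
a' = 2*e1 - 6*e2 + 5*e3


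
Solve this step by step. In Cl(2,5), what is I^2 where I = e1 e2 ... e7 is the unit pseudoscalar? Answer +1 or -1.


The pseudoscalar I = e1...e_n (product of all n generators) of Cl(p,q) satisfies I^2 = (-1)^(q + n(n-1)/2).
p = 2, q = 5, n = p + q = 7
n(n-1)/2 = 7 * 6 / 2 = 21
Exponent = q + n(n-1)/2 = 5 + 21 = 26
I^2 = (-1)^26 = +1


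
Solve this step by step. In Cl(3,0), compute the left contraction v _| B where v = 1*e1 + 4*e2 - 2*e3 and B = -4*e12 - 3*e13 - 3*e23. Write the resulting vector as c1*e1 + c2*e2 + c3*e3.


Left contraction v _| B = <vB>_1 (grade-1 part of the geometric product vB).
Using e1_|e12 = e2, e2_|e12 = -e1, e1_|e13 = e3, e3_|e13 = -e1, e2_|e23 = e3, e3_|e23 = -e2:
e1 coeff: -v2*b12 - v3*b13 = -(4)*(-4) - (-2)*(-3) = 10
e2 coeff: v1*b12 - v3*b23 = (1)*(-4) - (-2)*(-3) = -10
e3 coeff: v1*b13 + v2*b23 = (1)*(-3) + (4)*(-3) = -15
v _| B = 10*e1 - 10*e2 - 15*e3


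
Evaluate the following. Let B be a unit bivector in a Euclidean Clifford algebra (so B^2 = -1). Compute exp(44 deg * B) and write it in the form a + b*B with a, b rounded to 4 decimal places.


For a unit bivector B with B^2 = -1, the exponential series gives
e^(theta*B) = cos(theta) + sin(theta)*B (the GA analogue of Euler's formula).
theta = 44 degrees = 0.767945 rad
cos(44 deg) = 0.7193
sin(44 deg) = 0.6947
exp(theta*B) = 0.7193 + 0.6947*B


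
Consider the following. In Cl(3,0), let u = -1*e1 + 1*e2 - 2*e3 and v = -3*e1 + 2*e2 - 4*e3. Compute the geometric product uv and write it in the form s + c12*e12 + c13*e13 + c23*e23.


In Cl(3,0): e_i^2 = 1, e_ie_j = -e_je_i for i != j.
Scalar part = u . v = (-1)*(-3) + 1*2 + (-2)*(-4)
= 3 + 2 + 8 = 13
e12 coeff = (-1)*2 - 1*(-3) = -2 - (-3) = 1
e13 coeff = (-1)*(-4) - (-2)*(-3) = 4 - 6 = -2
e23 coeff = 1*(-4) - (-2)*2 = -4 - (-4) = 0
uv = 13 + 1*e12 - 2*e13 + 0*e23


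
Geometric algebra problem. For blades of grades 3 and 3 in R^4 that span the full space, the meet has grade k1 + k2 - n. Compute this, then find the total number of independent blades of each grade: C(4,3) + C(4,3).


Meet grade = grade(A) + grade(B) - n
= 3 + 3 - 4 = 2
C(4,3) = 4
C(4,3) = 4
dim_A + dim_B = 4 + 4 = 8


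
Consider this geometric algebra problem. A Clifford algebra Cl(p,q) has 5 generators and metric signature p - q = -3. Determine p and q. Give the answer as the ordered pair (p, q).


We need p + q = 5 and p - q = -3.
Adding: 2p = 5 + (-3) = 2, so p = 1.
Then q = 5 - 1 = 4.
(p, q) = (1, 4)


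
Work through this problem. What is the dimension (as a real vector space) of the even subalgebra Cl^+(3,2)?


Even subalgebra dimension = 2^(n-1)
n = 3 + 2 = 5
2^(5 - 1) = 2^4 = 16
Verification: sum of C(5,k) for even k = 1 + 10 + 5 = 16
Result = 16


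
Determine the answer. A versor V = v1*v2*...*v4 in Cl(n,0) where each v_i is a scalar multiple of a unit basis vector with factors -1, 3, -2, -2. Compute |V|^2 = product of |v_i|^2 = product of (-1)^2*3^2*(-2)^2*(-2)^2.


Each vector v_i has |v_i|^2 = s_i^2
Squared scales: (-1)^2 = 1, 3^2 = 9, (-2)^2 = 4, (-2)^2 = 4
|V|^2 = 1 * 9 * 4 * 4
= 144


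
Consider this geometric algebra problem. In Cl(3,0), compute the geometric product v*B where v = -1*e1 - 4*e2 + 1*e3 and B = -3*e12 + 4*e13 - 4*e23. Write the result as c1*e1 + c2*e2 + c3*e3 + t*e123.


vB has grade-1 (vector) and grade-3 (trivector) parts: vB = (v _| B) + (v ^ B).
Vector part <vB>_1:
  e1: -v2*b12 - v3*b13 = -(-4)*(-3) - (1)*(4) = -16
  e2: v1*b12 - v3*b23 = (-1)*(-3) - (1)*(-4) = 7
  e3: v1*b13 + v2*b23 = (-1)*(4) + (-4)*(-4) = 12
Trivector part <vB>_3:
  e123: v1*b23 - v2*b13 + v3*b12 = (-1)*(-4) - (-4)*(4) + (1)*(-3) = 17
vB = -16*e1 + 7*e2 + 12*e3 + 17*e123


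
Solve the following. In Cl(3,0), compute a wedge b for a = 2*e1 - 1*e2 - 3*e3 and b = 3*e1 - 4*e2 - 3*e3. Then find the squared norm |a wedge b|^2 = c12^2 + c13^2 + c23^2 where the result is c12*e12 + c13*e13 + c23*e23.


a wedge b = (a1*b2 - a2*b1)*e12 + (a1*b3 - a3*b1)*e13 + (a2*b3 - a3*b2)*e23
e12 coeff: 2*(-4) - (-1)*3 = -8 - (-3) = -5
e13 coeff: 2*(-3) - (-3)*3 = -6 - (-9) = 3
e23 coeff: (-1)*(-3) - (-3)*(-4) = 3 - 12 = -9
|a wedge b|^2 = (-5)^2 + 3^2 + (-9)^2
= 25 + 9 + 81
= 115


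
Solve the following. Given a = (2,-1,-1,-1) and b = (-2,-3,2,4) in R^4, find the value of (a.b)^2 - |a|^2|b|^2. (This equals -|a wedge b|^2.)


a . b = 2*(-2) + (-1)*(-3) + (-1)*2 + (-1)*4
= -4 + 3 + (-2) + (-4) = -7
|a|^2 = 2^2 + (-1)^2 + (-1)^2 + (-1)^2 = 7
|b|^2 = (-2)^2 + (-3)^2 + 2^2 + 4^2 = 33
(a.b)^2 = (-7)^2 = 49
|a|^2 * |b|^2 = 7 * 33 = 231
Result = 49 - 231 = -182


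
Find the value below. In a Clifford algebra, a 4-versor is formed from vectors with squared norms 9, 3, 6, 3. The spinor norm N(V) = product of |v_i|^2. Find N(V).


Spinor norm N(V) = |v1|^2 * |v2|^2 * ... * |v4|^2
= 9 * 3 * 6 * 3
Running product: 9, 27, 162, 486
N(V) = 486


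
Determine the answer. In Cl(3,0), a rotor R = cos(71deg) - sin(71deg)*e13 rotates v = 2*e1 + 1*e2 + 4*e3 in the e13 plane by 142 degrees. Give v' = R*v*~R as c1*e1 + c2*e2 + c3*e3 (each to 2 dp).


Rotor R = cos(71deg) - sin(71deg)*e13
Rotation angle theta = 2 * 71 = 142 degrees in the e13 plane (e1 -> e3).
The component perpendicular to the plane (e2) is invariant: v'_2 = v2 = 1.00
cos(142deg) = -0.7880, sin(142deg) = 0.6157
v'_1 = v1*cos(theta) - v3*sin(theta) = 2*(-0.7880) - 4*0.6157 = -4.04
v'_3 = v1*sin(theta) + v3*cos(theta) = 2*0.6157 + 4*(-0.7880) = -1.92
v' = -4.04*e1 + 1.00*e2 - 1.92*e3


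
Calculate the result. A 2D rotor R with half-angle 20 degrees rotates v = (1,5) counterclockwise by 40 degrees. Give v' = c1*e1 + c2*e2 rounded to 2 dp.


Rotor R = cos(20deg) - sin(20deg)*e12
Rotation angle theta = 2 * 20 = 40 degrees
v' = R*v*~R rotates v by theta.
cos(40deg) = 0.7660, sin(40deg) = 0.6428
v'_1 = 1*cos(40deg) - 5*sin(40deg)
= 1*0.7660 - 5*0.6428
= -2.45
v'_2 = 1*sin(40deg) + 5*cos(40deg)
= 1*0.6428 + 5*0.7660
= 4.47
v' = -2.45*e1 + 4.47*e2


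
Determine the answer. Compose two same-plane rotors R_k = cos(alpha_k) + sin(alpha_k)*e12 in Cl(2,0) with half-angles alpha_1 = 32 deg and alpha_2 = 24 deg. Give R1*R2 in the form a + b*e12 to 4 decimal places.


Same-plane rotors commute and their half-angles add:
R1*R2 = cos(a1 + a2) + sin(a1 + a2)*e12.
a1 + a2 = 32 + 24 = 56 deg
cos(56 deg) = 0.5592
sin(56 deg) = 0.8290
R1*R2 = 0.5592 + 0.8290*e12


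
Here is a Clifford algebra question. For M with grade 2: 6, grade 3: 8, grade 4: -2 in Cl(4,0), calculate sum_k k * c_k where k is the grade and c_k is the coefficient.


Grade-weighted sum = sum of grade_k * coefficient_k
2*6 = 12
3*8 = 24
4*(-2) = -8
Total = 12 + 24 + (-8) = 28


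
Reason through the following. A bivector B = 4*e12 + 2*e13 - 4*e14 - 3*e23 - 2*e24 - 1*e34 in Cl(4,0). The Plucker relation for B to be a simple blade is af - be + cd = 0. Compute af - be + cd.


Plucker relation: af - be + cd
a*f = 4*(-1) = -4
b*e = 2*(-2) = -4
c*d = (-4)*(-3) = 12
af - be + cd = -4 - (-4) + 12
= 12


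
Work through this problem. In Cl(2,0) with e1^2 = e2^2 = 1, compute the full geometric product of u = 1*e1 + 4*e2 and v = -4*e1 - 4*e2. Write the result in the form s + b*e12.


Expand: (1*e1 + 4*e2)(-4*e1 - 4*e2)
= 1*(-4)*e1e1 + 1*(-4)*e1e2 + 4*(-4)*e2e1 + 4*(-4)*e2e2
Using e1^2 = e2^2 = 1, e2e1 = -e1e2:
Scalar part s = 1*(-4) + 4*(-4) = -4 + (-16) = -20
Bivector part b = 1*(-4) - 4*(-4) = -4 - (-16) = 12
uv = -20 + 12*e12


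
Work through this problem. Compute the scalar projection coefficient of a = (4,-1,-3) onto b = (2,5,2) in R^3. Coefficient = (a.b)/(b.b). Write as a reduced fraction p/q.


Projection coefficient = (a . b) / (b . b)
a . b = 4*2 + (-1)*5 + (-3)*2
= 8 + (-5) + (-6) = -3
b . b = 2^2 + 5^2 + 2^2
= 4 + 25 + 4 = 33
Coefficient = -3/33
In lowest terms: -1/11


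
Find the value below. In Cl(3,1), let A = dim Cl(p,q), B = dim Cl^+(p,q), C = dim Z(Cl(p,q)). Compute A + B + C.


n = 3 + 1 = 4
Total dim = 2^4 = 16
Even subalgebra dim = 2^3 = 8
n is even, so center dim = 1
Sum = 16 + 8 + 1 = 25


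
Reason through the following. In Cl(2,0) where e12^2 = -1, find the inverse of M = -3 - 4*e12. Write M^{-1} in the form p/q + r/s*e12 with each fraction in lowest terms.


M = -3 - 4*e12, where e12^2 = -1.
Since M commutes with its reverse ~M = a - b*e12, M * ~M = a^2 - b^2*e12^2 = a^2 + b^2.
So M^{-1} = ~M / (a^2 + b^2) = (a - b*e12)/(a^2 + b^2).
a^2 + b^2 = 9 + 16 = 25
Scalar part = -3/25 = -3/25
Bivector coeff = 4/25 = 4/25
M^{-1} = -3/25 + 4/25*e12


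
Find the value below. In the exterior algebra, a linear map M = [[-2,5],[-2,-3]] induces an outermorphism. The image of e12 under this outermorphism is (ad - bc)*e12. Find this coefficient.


The outermorphism of a linear map f sends e1^e2 to f(e1)^f(e2).
f(e1) = -2*e1 - 2*e2
f(e2) = 5*e1 - 3*e2
f(e1) ^ f(e2) = (-2*e1 - 2*e2) ^ (5*e1 - 3*e2)
= (-2)*(-3)*e12 + (-2)*5*e21
= (6 - (-10))*e12
= 16*e12
Coefficient = 16


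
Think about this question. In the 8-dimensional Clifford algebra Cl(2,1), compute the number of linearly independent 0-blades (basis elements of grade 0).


Number of grade-k basis blades in Cl(p,q) with n = p + q is C(n, k).
n = 2 + 1 = 3
C(3, 0) = 3! / (0! * 3!)
= 6 / (1 * 6)
= 1


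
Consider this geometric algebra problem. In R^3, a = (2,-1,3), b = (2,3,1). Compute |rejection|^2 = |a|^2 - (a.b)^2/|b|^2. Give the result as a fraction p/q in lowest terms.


|a|^2 = 2^2 + (-1)^2 + 3^2 = 14
|b|^2 = 2^2 + 3^2 + 1^2 = 14
a . b = 2*2 + (-1)*3 + 3*1 = 4
(a.b)^2 = 4^2 = 16
|rej|^2 = 14 - 16/14
= (196 - 16)/14
= 180/14
In lowest terms: 90/7


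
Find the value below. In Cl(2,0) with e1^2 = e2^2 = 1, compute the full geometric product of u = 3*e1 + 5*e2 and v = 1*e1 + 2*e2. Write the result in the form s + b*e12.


Expand: (3*e1 + 5*e2)(1*e1 + 2*e2)
= 3*1*e1e1 + 3*2*e1e2 + 5*1*e2e1 + 5*2*e2e2
Using e1^2 = e2^2 = 1, e2e1 = -e1e2:
Scalar part s = 3*1 + 5*2 = 3 + 10 = 13
Bivector part b = 3*2 - 5*1 = 6 - 5 = 1
uv = 13 + 1*e12


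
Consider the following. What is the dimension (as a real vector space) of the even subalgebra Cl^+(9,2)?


Even subalgebra dimension = 2^(n-1)
n = 9 + 2 = 11
2^(11 - 1) = 2^10 = 1024
Verification: sum of C(11,k) for even k = 1 + 55 + 330 + 462 + 165 + 11 = 1024
Result = 1024


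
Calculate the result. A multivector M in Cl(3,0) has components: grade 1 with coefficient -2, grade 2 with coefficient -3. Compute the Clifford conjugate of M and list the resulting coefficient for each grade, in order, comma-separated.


Clifford conjugate sign for grade k: (-1)^(k(k+1)/2)
Grade 1: (-1)^(1*2/2) = (-1)^1 = -1, coeff -2 -> 2
Grade 2: (-1)^(2*3/2) = (-1)^3 = -1, coeff -3 -> 3
Conjugated coefficients: 2, 3


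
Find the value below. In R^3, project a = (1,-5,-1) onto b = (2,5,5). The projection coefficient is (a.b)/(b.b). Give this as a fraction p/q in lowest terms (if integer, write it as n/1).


Projection coefficient = (a . b) / (b . b)
a . b = 1*2 + (-5)*5 + (-1)*5
= 2 + (-25) + (-5) = -28
b . b = 2^2 + 5^2 + 5^2
= 4 + 25 + 25 = 54
Coefficient = -28/54
In lowest terms: -14/27
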